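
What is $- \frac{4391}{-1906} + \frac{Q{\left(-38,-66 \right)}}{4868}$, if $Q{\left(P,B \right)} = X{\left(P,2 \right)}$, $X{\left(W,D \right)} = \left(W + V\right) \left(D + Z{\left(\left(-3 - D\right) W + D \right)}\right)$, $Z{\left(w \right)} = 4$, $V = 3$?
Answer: $\frac{2621891}{1159801} \approx 2.2606$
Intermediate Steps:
$X{\left(W,D \right)} = \left(3 + W\right) \left(4 + D\right)$ ($X{\left(W,D \right)} = \left(W + 3\right) \left(D + 4\right) = \left(3 + W\right) \left(4 + D\right)$)
$Q{\left(P,B \right)} = 18 + 6 P$ ($Q{\left(P,B \right)} = 12 + 3 \cdot 2 + 4 P + 2 P = 12 + 6 + 4 P + 2 P = 18 + 6 P$)
$- \frac{4391}{-1906} + \frac{Q{\left(-38,-66 \right)}}{4868} = - \frac{4391}{-1906} + \frac{18 + 6 \left(-38\right)}{4868} = \left(-4391\right) \left(- \frac{1}{1906}\right) + \left(18 - 228\right) \frac{1}{4868} = \frac{4391}{1906} - \frac{105}{2434} = \frac{2621891}{1159801}$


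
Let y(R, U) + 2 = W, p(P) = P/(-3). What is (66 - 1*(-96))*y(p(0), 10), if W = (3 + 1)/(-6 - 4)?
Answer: -1944/5 ≈ -388.80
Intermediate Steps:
p(P) = -P/3 (p(P) = P*(-⅓) = -P/3)
W = -⅖ (W = 4/(-10) = 4*(-⅒) = -⅖ ≈ -0.40000)
y(R, U) = -12/5 (y(R, U) = -2 - ⅖ = -12/5)
(66 - 1*(-96))*y(p(0), 10) = (66 - 1*(-96))*(-12/5) = (66 + 96)*(-12/5) = 162*(-12/5) = -1944/5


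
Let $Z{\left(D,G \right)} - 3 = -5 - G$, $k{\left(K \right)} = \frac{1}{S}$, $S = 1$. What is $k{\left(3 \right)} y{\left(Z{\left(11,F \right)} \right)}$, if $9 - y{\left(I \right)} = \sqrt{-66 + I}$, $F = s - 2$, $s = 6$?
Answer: $9 - 6 i \sqrt{2} \approx 9.0 - 8.4853 i$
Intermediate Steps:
$k{\left(K \right)} = 1$ ($k{\left(K \right)} = 1^{-1} = 1$)
$F = 4$ ($F = 6 - 2 = 4$)
$Z{\left(D,G \right)} = -2 - G$ ($Z{\left(D,G \right)} = 3 - \left(5 + G\right) = -2 - G$)
$y{\left(I \right)} = 9 - \sqrt{-66 + I}$
$k{\left(3 \right)} y{\left(Z{\left(11,F \right)} \right)} = 1 \left(9 - \sqrt{-66 - 6}\right) = 1 \left(9 - \sqrt{-72}\right) = 1 \left(9 - 6 i \sqrt{2}\right) = 9 - 6 i \sqrt{2}$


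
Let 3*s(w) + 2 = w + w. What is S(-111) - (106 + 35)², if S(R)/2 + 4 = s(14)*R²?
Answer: 193675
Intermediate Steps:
s(w) = -⅔ + 2*w/3 (s(w) = -⅔ + (w + w)/3 = -⅔ + (2*w)/3 = -⅔ + 2*w/3)
S(R) = -8 + 52*R²/3 (S(R) = -8 + 2*((-⅔ + (⅔)*14)*R²) = -8 + 2*((-⅔ + 28/3)*R²) = -8 + 2*(26*R²/3) = -8 + 52*R²/3)
S(-111) - (106 + 35)² = (-8 + (52/3)*(-111)²) - (106 + 35)² = (-8 + (52/3)*12321) - 1*141² = (-8 + 213564) - 1*19881 = 213556 - 19881 = 193675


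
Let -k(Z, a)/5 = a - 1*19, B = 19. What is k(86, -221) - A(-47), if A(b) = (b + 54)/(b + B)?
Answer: 4801/4 ≈ 1200.3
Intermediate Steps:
k(Z, a) = 95 - 5*a (k(Z, a) = -5*(a - 1*19) = -5*(a - 19) = -5*(-19 + a) = 95 - 5*a)
A(b) = (54 + b)/(19 + b) (A(b) = (b + 54)/(b + 19) = (54 + b)/(19 + b))
k(86, -221) - A(-47) = (95 - 5*(-221)) - (54 - 47)/(19 - 47) = (95 + 1105) - 7/(-28) = 1200 - (-1)*7/28 = 1200 - 1*(-¼) = 1200 + ¼ = 4801/4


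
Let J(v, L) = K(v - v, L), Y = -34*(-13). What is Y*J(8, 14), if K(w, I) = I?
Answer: 6188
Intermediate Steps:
Y = 442
J(v, L) = L
Y*J(8, 14) = 442*14 = 6188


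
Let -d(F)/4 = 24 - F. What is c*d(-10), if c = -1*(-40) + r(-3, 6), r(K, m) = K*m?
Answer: -2992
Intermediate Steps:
d(F) = -96 + 4*F (d(F) = -4*(24 - F) = -96 + 4*F)
c = 22 (c = -1*(-40) - 3*6 = 40 - 18 = 22)
c*d(-10) = 22*(-96 + 4*(-10)) = 22*(-96 - 40) = 22*(-136) = -2992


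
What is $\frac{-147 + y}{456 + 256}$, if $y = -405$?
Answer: $- \frac{69}{89} \approx -0.77528$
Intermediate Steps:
$\frac{-147 + y}{456 + 256} = \frac{-147 - 405}{456 + 256} = - \frac{552}{712} = \left(-552\right) \frac{1}{712} = - \frac{69}{89}$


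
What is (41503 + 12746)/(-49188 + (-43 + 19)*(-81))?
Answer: -18083/15748 ≈ -1.1483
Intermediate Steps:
(41503 + 12746)/(-49188 + (-43 + 19)*(-81)) = 54249/(-49188 - 24*(-81)) = 54249/(-49188 + 1944) = 54249/(-47244) = 54249*(-1/47244) = -18083/15748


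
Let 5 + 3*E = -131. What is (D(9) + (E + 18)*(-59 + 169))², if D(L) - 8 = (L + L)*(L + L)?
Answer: 64384576/9 ≈ 7.1538e+6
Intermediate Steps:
E = -136/3 (E = -5/3 + (⅓)*(-131) = -5/3 - 131/3 = -136/3 ≈ -45.333)
D(L) = 8 + 4*L² (D(L) = 8 + (L + L)*(L + L) = 8 + (2*L)*(2*L) = 8 + 4*L²)
(D(9) + (E + 18)*(-59 + 169))² = ((8 + 4*9²) + (-136/3 + 18)*(-59 + 169))² = ((8 + 4*81) - 82/3*110)² = ((8 + 324) - 9020/3)² = (332 - 9020/3)² = (-8024/3)² = 64384576/9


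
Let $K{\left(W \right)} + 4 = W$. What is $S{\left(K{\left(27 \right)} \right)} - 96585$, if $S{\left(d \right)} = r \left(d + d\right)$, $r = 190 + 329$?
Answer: $-72711$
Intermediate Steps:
$K{\left(W \right)} = -4 + W$
$r = 519$
$S{\left(d \right)} = 1038 d$ ($S{\left(d \right)} = 519 \left(d + d\right) = 519 \cdot 2 d = 1038 d$)
$S{\left(K{\left(27 \right)} \right)} - 96585 = 1038 \left(-4 + 27\right) - 96585 = 1038 \cdot 23 - 96585 = 23874 - 96585 = -72711$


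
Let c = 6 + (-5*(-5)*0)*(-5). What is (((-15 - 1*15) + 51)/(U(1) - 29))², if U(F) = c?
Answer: 441/529 ≈ 0.83365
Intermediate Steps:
c = 6 (c = 6 + (25*0)*(-5) = 6 + 0*(-5) = 6 + 0 = 6)
U(F) = 6
(((-15 - 1*15) + 51)/(U(1) - 29))² = (((-15 - 1*15) + 51)/(6 - 29))² = (((-15 - 15) + 51)/(-23))² = ((-30 + 51)*(-1/23))² = (21*(-1/23))² = (-21/23)² = 441/529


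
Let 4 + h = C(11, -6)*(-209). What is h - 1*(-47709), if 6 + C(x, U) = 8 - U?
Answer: 46033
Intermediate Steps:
C(x, U) = 2 - U (C(x, U) = -6 + (8 - U) = 2 - U)
h = -1676 (h = -4 + (2 - 1*(-6))*(-209) = -4 + (2 + 6)*(-209) = -4 + 8*(-209) = -4 - 1672 = -1676)
h - 1*(-47709) = -1676 - 1*(-47709) = -1676 + 47709 = 46033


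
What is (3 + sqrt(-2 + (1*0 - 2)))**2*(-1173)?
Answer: -5865 - 14076*I ≈ -5865.0 - 14076.0*I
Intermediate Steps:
(3 + sqrt(-2 + (1*0 - 2)))**2*(-1173) = (3 + sqrt(-2 + (0 - 2)))**2*(-1173) = (3 + sqrt(-2 - 2))**2*(-1173) = (3 + sqrt(-4))**2*(-1173) = (3 + 2*I)**2*(-1173) = -1173*(3 + 2*I)**2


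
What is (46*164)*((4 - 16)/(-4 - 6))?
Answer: 45264/5 ≈ 9052.8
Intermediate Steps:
(46*164)*((4 - 16)/(-4 - 6)) = 7544*(-12/(-10)) = 7544*(-12*(-1/10)) = 7544*(6/5) = 45264/5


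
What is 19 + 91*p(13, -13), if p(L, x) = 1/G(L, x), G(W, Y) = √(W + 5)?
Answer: 19 + 91*√2/6 ≈ 40.449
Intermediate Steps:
G(W, Y) = √(5 + W)
p(L, x) = (5 + L)^(-½) (p(L, x) = 1/(√(5 + L)) = (5 + L)^(-½))
19 + 91*p(13, -13) = 19 + 91/√(5 + 13) = 19 + 91/√18 = 19 + 91*(√2/6) = 19 + 91*√2/6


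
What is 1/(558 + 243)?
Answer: 1/801 ≈ 0.0012484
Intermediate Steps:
1/(558 + 243) = 1/801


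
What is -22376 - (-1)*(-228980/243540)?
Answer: -272484001/12177 ≈ -22377.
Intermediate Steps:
-22376 - (-1)*(-228980/243540) = -22376 - (-1)*(-228980*1/243540) = -22376 - (-1)*(-11449)/12177 = -22376 - 1*11449/12177 = -22376 - 11449/12177 = -272484001/12177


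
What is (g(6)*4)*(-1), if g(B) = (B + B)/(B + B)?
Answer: -4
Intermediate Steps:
g(B) = 1 (g(B) = (2*B)/((2*B)) = (2*B)*(1/(2*B)) = 1)
(g(6)*4)*(-1) = (1*4)*(-1) = 4*(-1) = -4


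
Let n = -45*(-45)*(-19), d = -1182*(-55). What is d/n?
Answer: -4334/2565 ≈ -1.6897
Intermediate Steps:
d = 65010
n = -38475 (n = 2025*(-19) = -38475)
d/n = 65010/(-38475) = 65010*(-1/38475) = -4334/2565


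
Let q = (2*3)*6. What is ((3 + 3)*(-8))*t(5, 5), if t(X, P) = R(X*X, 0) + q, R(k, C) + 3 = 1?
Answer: -1632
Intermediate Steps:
R(k, C) = -2 (R(k, C) = -3 + 1 = -2)
q = 36 (q = 6*6 = 36)
t(X, P) = 34 (t(X, P) = -2 + 36 = 34)
((3 + 3)*(-8))*t(5, 5) = ((3 + 3)*(-8))*34 = (6*(-8))*34 = -48*34 = -1632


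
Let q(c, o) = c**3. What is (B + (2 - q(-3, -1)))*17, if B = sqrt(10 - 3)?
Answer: 493 + 17*sqrt(7) ≈ 537.98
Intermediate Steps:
B = sqrt(7) ≈ 2.6458
(B + (2 - q(-3, -1)))*17 = (sqrt(7) + (2 - 1*(-3)**3))*17 = (sqrt(7) + (2 - 1*(-27)))*17 = (sqrt(7) + (2 + 27))*17 = (sqrt(7) + 29)*17 = (29 + sqrt(7))*17 = 493 + 17*sqrt(7)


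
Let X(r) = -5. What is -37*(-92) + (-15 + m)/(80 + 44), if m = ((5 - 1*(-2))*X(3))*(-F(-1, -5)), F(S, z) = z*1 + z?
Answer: 421731/124 ≈ 3401.1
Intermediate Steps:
F(S, z) = 2*z (F(S, z) = z + z = 2*z)
m = -350 (m = ((5 - 1*(-2))*(-5))*(-2*(-5)) = ((5 + 2)*(-5))*(-1*(-10)) = (7*(-5))*10 = -35*10 = -350)
-37*(-92) + (-15 + m)/(80 + 44) = -37*(-92) + (-15 - 350)/(80 + 44) = 3404 - 365/124 = 421731/124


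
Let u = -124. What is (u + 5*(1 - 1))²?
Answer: 15376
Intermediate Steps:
(u + 5*(1 - 1))² = (-124 + 5*(1 - 1))² = (-124 + 5*0)² = (-124 + 0)² = (-124)² = 15376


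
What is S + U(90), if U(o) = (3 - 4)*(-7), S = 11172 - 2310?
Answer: 8869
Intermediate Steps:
S = 8862
U(o) = 7 (U(o) = -1*(-7) = 7)
S + U(90) = 8862 + 7 = 8869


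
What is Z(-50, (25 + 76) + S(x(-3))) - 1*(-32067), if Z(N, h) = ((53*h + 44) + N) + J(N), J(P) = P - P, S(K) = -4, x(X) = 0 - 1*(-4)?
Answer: 37202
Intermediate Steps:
x(X) = 4 (x(X) = 0 + 4 = 4)
J(P) = 0
Z(N, h) = 44 + N + 53*h (Z(N, h) = ((53*h + 44) + N) + 0 = ((44 + 53*h) + N) + 0 = (44 + N + 53*h) + 0 = 44 + N + 53*h)
Z(-50, (25 + 76) + S(x(-3))) - 1*(-32067) = (44 - 50 + 53*((25 + 76) - 4)) - 1*(-32067) = (44 - 50 + 53*(101 - 4)) + 32067 = (44 - 50 + 53*97) + 32067 = (44 - 50 + 5141) + 32067 = 5135 + 32067 = 37202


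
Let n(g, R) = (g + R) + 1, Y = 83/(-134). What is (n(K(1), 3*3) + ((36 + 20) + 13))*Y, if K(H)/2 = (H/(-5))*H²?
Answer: -32619/670 ≈ -48.685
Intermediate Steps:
K(H) = -2*H³/5 (K(H) = 2*((H/(-5))*H²) = 2*((H*(-⅕))*H²) = 2*((-H/5)*H²) = 2*(-H³/5) = -2*H³/5)
Y = -83/134 (Y = 83*(-1/134) = -83/134 ≈ -0.61940)
n(g, R) = 1 + R + g (n(g, R) = (R + g) + 1 = 1 + R + g)
(n(K(1), 3*3) + ((36 + 20) + 13))*Y = ((1 + 3*3 - ⅖*1³) + ((36 + 20) + 13))*(-83/134) = ((1 + 9 - ⅖*1) + (56 + 13))*(-83/134) = ((1 + 9 - ⅖) + 69)*(-83/134) = (48/5 + 69)*(-83/134) = (393/5)*(-83/134) = -32619/670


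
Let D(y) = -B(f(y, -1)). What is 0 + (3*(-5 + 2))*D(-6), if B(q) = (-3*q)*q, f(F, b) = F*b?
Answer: -972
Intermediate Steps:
B(q) = -3*q²
D(y) = 3*y² (D(y) = -(-3)*(y*(-1))² = -(-3)*(-y)² = -(-3)*y² = 3*y²)
0 + (3*(-5 + 2))*D(-6) = 0 + (3*(-5 + 2))*(3*(-6)²) = 0 + (3*(-3))*(3*36) = 0 - 9*108 = 0 - 972 = -972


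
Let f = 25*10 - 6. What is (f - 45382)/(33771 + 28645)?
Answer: -22569/31208 ≈ -0.72318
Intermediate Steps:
f = 244 (f = 250 - 6 = 244)
(f - 45382)/(33771 + 28645) = (244 - 45382)/(33771 + 28645) = -45138/62416 = -45138*1/62416 = -22569/31208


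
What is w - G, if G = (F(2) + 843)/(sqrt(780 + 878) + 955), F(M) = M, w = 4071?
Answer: 3705297082/910367 + 845*sqrt(1658)/910367 ≈ 4070.2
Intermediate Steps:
G = 845/(955 + sqrt(1658)) (G = (2 + 843)/(sqrt(780 + 878) + 955) = 845/(sqrt(1658) + 955) = 845/(955 + sqrt(1658)) ≈ 0.84863)
w - G = 4071 - (806975/910367 - 845*sqrt(1658)/910367) = 4071 + (-806975/910367 + 845*sqrt(1658)/910367) = 3705297082/910367 + 845*sqrt(1658)/910367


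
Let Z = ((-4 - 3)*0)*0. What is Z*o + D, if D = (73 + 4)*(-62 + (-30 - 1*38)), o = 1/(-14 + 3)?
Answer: -10010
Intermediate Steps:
Z = 0 (Z = -7*0*0 = 0*0 = 0)
o = -1/11 (o = 1/(-11) = -1/11 ≈ -0.090909)
D = -10010 (D = 77*(-62 + (-30 - 38)) = 77*(-62 - 68) = 77*(-130) = -10010)
Z*o + D = 0*(-1/11) - 10010 = 0 - 10010 = -10010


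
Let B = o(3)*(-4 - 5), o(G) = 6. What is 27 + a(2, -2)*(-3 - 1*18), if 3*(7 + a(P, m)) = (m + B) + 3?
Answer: 545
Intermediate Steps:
B = -54 (B = 6*(-4 - 5) = 6*(-9) = -54)
a(P, m) = -24 + m/3 (a(P, m) = -7 + ((m - 54) + 3)/3 = -7 + ((-54 + m) + 3)/3 = -7 + (-51 + m)/3 = -7 + (-17 + m/3) = -24 + m/3)
27 + a(2, -2)*(-3 - 1*18) = 27 + (-24 + (⅓)*(-2))*(-3 - 1*18) = 27 + (-24 - ⅔)*(-3 - 18) = 27 - 74/3*(-21) = 27 + 518 = 545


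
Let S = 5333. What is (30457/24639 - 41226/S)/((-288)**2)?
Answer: -853340233/10898823932928 ≈ -7.8297e-5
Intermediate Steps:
(30457/24639 - 41226/S)/((-288)**2) = (30457/24639 - 41226/5333)/((-288)**2) = (30457*(1/24639) - 41226*1/5333)/82944 = (30457/24639 - 41226/5333)*(1/82944) = -853340233/131399787*1/82944 = -853340233/10898823932928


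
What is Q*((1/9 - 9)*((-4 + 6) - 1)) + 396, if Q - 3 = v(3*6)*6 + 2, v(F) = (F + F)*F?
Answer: -307876/9 ≈ -34208.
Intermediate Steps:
v(F) = 2*F**2 (v(F) = (2*F)*F = 2*F**2)
Q = 3893 (Q = 3 + ((2*(3*6)**2)*6 + 2) = 3 + ((2*18**2)*6 + 2) = 3 + ((2*324)*6 + 2) = 3 + (648*6 + 2) = 3 + (3888 + 2) = 3 + 3890 = 3893)
Q*((1/9 - 9)*((-4 + 6) - 1)) + 396 = 3893*((1/9 - 9)*((-4 + 6) - 1)) + 396 = 3893*((1/9 - 9)*(2 - 1)) + 396 = 3893*(-80/9*1) + 396 = 3893*(-80/9) + 396 = -311440/9 + 396 = -307876/9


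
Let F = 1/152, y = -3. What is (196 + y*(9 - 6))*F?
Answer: 187/152 ≈ 1.2303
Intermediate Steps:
F = 1/152 ≈ 0.0065789
(196 + y*(9 - 6))*F = (196 - 3*(9 - 6))*(1/152) = (196 - 3*3)*(1/152) = (196 - 9)*(1/152) = 187*(1/152) = 187/152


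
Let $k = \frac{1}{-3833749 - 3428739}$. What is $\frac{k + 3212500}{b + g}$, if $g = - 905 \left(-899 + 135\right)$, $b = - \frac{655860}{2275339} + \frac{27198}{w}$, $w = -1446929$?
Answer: $\frac{6982793691103709390883279}{1502892161829341715490864} \approx 4.6462$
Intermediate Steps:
$b = - \frac{91897047642}{299295816721}$ ($b = - \frac{655860}{2275339} + \frac{27198}{-1446929} = \left(-655860\right) \frac{1}{2275339} + 27198 \left(- \frac{1}{1446929}\right) = - \frac{655860}{2275339} - \frac{27198}{1446929} = - \frac{91897047642}{299295816721} \approx -0.30704$)
$g = 691420$ ($g = \left(-905\right) \left(-764\right) = 691420$)
$k = - \frac{1}{7262488}$ ($k = \frac{1}{-7262488} = - \frac{1}{7262488} \approx -1.3769 \cdot 10^{-7}$)
$\frac{k + 3212500}{b + g} = \frac{- \frac{1}{7262488} + 3212500}{- \frac{91897047642}{299295816721} + 691420} = \frac{23330742699999}{7262488 \cdot \frac{206939021700186178}{299295816721}} = \frac{23330742699999}{7262488} \cdot \frac{299295816721}{206939021700186178} = \frac{6982793691103709390883279}{1502892161829341715490864}$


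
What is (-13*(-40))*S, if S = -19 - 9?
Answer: -14560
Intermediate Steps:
S = -28
(-13*(-40))*S = -13*(-40)*(-28) = 520*(-28) = -14560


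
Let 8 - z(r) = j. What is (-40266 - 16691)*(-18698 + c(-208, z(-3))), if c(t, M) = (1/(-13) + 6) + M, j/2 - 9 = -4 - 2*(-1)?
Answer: 13844822775/13 ≈ 1.0650e+9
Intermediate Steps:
j = 14 (j = 18 + 2*(-4 - 2*(-1)) = 18 + 2*(-4 + 2) = 18 + 2*(-2) = 18 - 4 = 14)
z(r) = -6 (z(r) = 8 - 1*14 = 8 - 14 = -6)
c(t, M) = 77/13 + M (c(t, M) = (-1/13 + 6) + M = 77/13 + M)
(-40266 - 16691)*(-18698 + c(-208, z(-3))) = (-40266 - 16691)*(-18698 + (77/13 - 6)) = -56957*(-18698 - 1/13) = -56957*(-243075/13) = 13844822775/13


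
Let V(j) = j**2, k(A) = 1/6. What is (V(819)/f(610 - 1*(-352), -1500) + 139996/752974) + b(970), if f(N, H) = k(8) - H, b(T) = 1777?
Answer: 7537652440039/3388759487 ≈ 2224.3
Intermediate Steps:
k(A) = 1/6
f(N, H) = 1/6 - H
(V(819)/f(610 - 1*(-352), -1500) + 139996/752974) + b(970) = (819**2/(1/6 - 1*(-1500)) + 139996/752974) + 1777 = (670761/(1/6 + 1500) + 139996*(1/752974)) + 1777 = (670761/(9001/6) + 69998/376487) + 1777 = (670761*(6/9001) + 69998/376487) + 1777 = (4024566/9001 + 69998/376487) + 1777 = 1515826831640/3388759487 + 1777 = 7537652440039/3388759487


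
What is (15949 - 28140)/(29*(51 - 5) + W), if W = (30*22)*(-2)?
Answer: -12191/14 ≈ -870.79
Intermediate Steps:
W = -1320 (W = 660*(-2) = -1320)
(15949 - 28140)/(29*(51 - 5) + W) = (15949 - 28140)/(29*(51 - 5) - 1320) = -12191/(29*46 - 1320) = -12191/(1334 - 1320) = -12191/14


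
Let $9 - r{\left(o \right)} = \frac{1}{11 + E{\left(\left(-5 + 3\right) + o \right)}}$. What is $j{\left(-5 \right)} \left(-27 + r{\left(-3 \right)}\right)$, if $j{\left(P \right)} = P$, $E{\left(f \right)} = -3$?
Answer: $\frac{725}{8} \approx 90.625$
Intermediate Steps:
$r{\left(o \right)} = \frac{71}{8}$ ($r{\left(o \right)} = 9 - \frac{1}{11 - 3} = 9 - \frac{1}{8} = \frac{71}{8}$)
$j{\left(-5 \right)} \left(-27 + r{\left(-3 \right)}\right) = - 5 \left(-27 + \frac{71}{8}\right) = \left(-5\right) \left(- \frac{145}{8}\right) = \frac{725}{8}$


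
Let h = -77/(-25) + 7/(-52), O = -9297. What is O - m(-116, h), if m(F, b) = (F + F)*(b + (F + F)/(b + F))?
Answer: -388696297153/47765575 ≈ -8137.6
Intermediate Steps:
h = 3829/1300 (h = -77*(-1/25) + 7*(-1/52) = 77/25 - 7/52 = 3829/1300 ≈ 2.9454)
m(F, b) = 2*F*(b + 2*F/(F + b)) (m(F, b) = (2*F)*(b + (2*F)/(F + b)) = (2*F)*(b + 2*F/(F + b)) = 2*F*(b + 2*F/(F + b)))
O - m(-116, h) = -9297 - 2*(-116)*((3829/1300)² + 2*(-116) - 116*3829/1300)/(-116 + 3829/1300) = -9297 - 2*(-116)*(14661241/1690000 - 232 - 111041/325)/(-146971/1300) = -9297 - 2*(-116)*(-1300)*(-954831959)/(146971*1690000) = -9297 - 1*(-55380253622/47765575) = -9297 + 55380253622/47765575 = -388696297153/47765575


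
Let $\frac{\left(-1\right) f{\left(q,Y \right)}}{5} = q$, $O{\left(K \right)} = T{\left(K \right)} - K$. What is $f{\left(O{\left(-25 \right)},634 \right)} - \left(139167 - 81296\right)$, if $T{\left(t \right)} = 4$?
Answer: $-58016$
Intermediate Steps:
$O{\left(K \right)} = 4 - K$
$f{\left(q,Y \right)} = - 5 q$
$f{\left(O{\left(-25 \right)},634 \right)} - \left(139167 - 81296\right) = - 5 \left(4 - -25\right) - \left(139167 - 81296\right) = - 5 \left(4 + 25\right) - 57871 = \left(-5\right) 29 - 57871 = -145 - 57871 = -58016$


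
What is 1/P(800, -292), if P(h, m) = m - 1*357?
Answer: -1/649 ≈ -0.0015408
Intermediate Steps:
P(h, m) = -357 + m (P(h, m) = m - 357 = -357 + m)
1/P(800, -292) = 1/(-357 - 292) = 1/(-649) = -1/649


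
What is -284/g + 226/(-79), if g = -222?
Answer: -13868/8769 ≈ -1.5815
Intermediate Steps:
-284/g + 226/(-79) = -284/(-222) + 226/(-79) = -284*(-1/222) + 226*(-1/79) = 142/111 - 226/79 = -13868/8769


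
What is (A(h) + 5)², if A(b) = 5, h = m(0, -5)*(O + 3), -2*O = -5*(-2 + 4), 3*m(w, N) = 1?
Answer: 100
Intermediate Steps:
m(w, N) = ⅓ (m(w, N) = (⅓)*1 = ⅓)
O = 5 (O = -(-5)*(-2 + 4)/2 = -(-5)*2/2 = -½*(-10) = 5)
h = 8/3 (h = (5 + 3)/3 = (⅓)*8 = 8/3 ≈ 2.6667)
(A(h) + 5)² = (5 + 5)² = 10² = 100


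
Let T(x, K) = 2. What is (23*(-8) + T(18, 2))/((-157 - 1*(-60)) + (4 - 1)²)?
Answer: 91/44 ≈ 2.0682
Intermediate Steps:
(23*(-8) + T(18, 2))/((-157 - 1*(-60)) + (4 - 1)²) = (23*(-8) + 2)/((-157 - 1*(-60)) + (4 - 1)²) = (-184 + 2)/((-157 + 60) + 3²) = -182/(-97 + 9) = -182/(-88) = -182*(-1/88) = 91/44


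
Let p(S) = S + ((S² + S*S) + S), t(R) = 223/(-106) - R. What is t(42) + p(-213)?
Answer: 9568397/106 ≈ 90268.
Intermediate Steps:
t(R) = -223/106 - R (t(R) = 223*(-1/106) - R = -223/106 - R)
p(S) = 2*S + 2*S² (p(S) = S + ((S² + S²) + S) = S + (2*S² + S) = S + (S + 2*S²) = 2*S + 2*S²)
t(42) + p(-213) = (-223/106 - 1*42) + 2*(-213)*(1 - 213) = (-223/106 - 42) + 2*(-213)*(-212) = -4675/106 + 90312 = 9568397/106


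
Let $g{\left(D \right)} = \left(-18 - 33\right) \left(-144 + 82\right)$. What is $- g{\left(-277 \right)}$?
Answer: $-3162$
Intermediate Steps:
$g{\left(D \right)} = 3162$ ($g{\left(D \right)} = \left(-51\right) \left(-62\right) = 3162$)
$- g{\left(-277 \right)} = \left(-1\right) 3162 = -3162$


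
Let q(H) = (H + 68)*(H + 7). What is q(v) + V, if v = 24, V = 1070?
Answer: 3922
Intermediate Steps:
q(H) = (7 + H)*(68 + H) (q(H) = (68 + H)*(7 + H) = (7 + H)*(68 + H))
q(v) + V = (476 + 24**2 + 75*24) + 1070 = (476 + 576 + 1800) + 1070 = 2852 + 1070 = 3922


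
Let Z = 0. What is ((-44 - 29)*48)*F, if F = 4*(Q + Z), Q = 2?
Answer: -28032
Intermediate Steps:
F = 8 (F = 4*(2 + 0) = 4*2 = 8)
((-44 - 29)*48)*F = ((-44 - 29)*48)*8 = -73*48*8 = -3504*8 = -28032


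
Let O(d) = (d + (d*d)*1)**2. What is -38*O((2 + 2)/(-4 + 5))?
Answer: -15200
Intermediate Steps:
O(d) = (d + d**2)**2 (O(d) = (d + d**2*1)**2 = (d + d**2)**2)
-38*O((2 + 2)/(-4 + 5)) = -38*((2 + 2)/(-4 + 5))**2*(1 + (2 + 2)/(-4 + 5))**2 = -38*(4/1)**2*(1 + 4/1)**2 = -38*(4*1)**2*(1 + 4*1)**2 = -38*4**2*(1 + 4)**2 = -608*5**2 = -608*25 = -38*400 = -15200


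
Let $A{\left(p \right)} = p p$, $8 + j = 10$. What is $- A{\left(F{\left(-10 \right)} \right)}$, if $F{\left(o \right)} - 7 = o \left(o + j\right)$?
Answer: $-7569$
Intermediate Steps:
$j = 2$ ($j = -8 + 10 = 2$)
$F{\left(o \right)} = 7 + o \left(2 + o\right)$ ($F{\left(o \right)} = 7 + o \left(o + 2\right) = 7 + o \left(2 + o\right)$)
$A{\left(p \right)} = p^{2}$
$- A{\left(F{\left(-10 \right)} \right)} = - \left(7 + \left(-10\right)^{2} + 2 \left(-10\right)\right)^{2} = - \left(7 + 100 - 20\right)^{2} = - 87^{2} = \left(-1\right) 7569 = -7569$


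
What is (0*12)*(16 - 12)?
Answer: 0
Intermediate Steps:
(0*12)*(16 - 12) = 0*4 = 0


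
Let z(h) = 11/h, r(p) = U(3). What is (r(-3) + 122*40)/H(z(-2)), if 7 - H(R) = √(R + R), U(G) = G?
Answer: 34181/60 + 4883*I*√11/60 ≈ 569.68 + 269.92*I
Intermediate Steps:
r(p) = 3
H(R) = 7 - √2*√R (H(R) = 7 - √(R + R) = 7 - √(2*R) = 7 - √2*√R)
(r(-3) + 122*40)/H(z(-2)) = (3 + 122*40)/(7 - √2*√(11/(-2))) = (3 + 4880)/(7 - √2*√(11*(-½))) = 4883/(7 - √2*√(-11/2)) = 4883/(7 - √2*I*√22/2) = 4883/(7 - I*√11)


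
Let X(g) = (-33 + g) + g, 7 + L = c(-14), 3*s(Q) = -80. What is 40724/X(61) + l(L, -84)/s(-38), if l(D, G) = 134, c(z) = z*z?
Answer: 1611071/3560 ≈ 452.55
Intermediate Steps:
c(z) = z²
s(Q) = -80/3 (s(Q) = (⅓)*(-80) = -80/3)
L = 189 (L = -7 + (-14)² = -7 + 196 = 189)
X(g) = -33 + 2*g
40724/X(61) + l(L, -84)/s(-38) = 40724/(-33 + 2*61) + 134/(-80/3) = 40724/(-33 + 122) + 134*(-3/80) = 40724/89 - 201/40 = 1611071/3560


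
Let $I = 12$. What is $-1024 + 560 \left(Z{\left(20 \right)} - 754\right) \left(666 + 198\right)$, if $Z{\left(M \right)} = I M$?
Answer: $-248694784$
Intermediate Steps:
$Z{\left(M \right)} = 12 M$
$-1024 + 560 \left(Z{\left(20 \right)} - 754\right) \left(666 + 198\right) = -1024 + 560 \left(12 \cdot 20 - 754\right) \left(666 + 198\right) = -1024 + 560 \left(240 - 754\right) 864 = -1024 + 560 \left(\left(-514\right) 864\right) = -1024 + 560 \left(-444096\right) = -1024 - 248693760 = -248694784$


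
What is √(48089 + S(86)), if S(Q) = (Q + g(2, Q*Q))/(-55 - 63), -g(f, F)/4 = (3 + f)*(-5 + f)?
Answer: 3*√18599278/59 ≈ 219.29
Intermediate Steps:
g(f, F) = -4*(-5 + f)*(3 + f) (g(f, F) = -4*(3 + f)*(-5 + f) = -4*(-5 + f)*(3 + f))
S(Q) = -30/59 - Q/118 (S(Q) = (Q + (60 - 4*2² + 8*2))/(-55 - 63) = (Q + (60 - 4*4 + 16))/(-118) = (Q + (60 - 16 + 16))*(-1/118) = (Q + 60)*(-1/118) = (60 + Q)*(-1/118) = -30/59 - Q/118)
√(48089 + S(86)) = √(48089 + (-30/59 - 1/118*86)) = √(48089 + (-30/59 - 43/59)) = √(48089 - 73/59) = √(2837178/59) = 3*√18599278/59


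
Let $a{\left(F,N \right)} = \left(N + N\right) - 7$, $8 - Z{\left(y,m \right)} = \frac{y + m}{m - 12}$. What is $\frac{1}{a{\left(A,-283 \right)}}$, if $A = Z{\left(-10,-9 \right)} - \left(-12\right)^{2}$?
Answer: $- \frac{1}{573} \approx -0.0017452$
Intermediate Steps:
$Z{\left(y,m \right)} = 8 - \frac{m + y}{-12 + m}$ ($Z{\left(y,m \right)} = 8 - \frac{y + m}{m - 12} = 8 - \frac{m + y}{-12 + m}$)
$A = - \frac{2875}{21}$ ($A = \frac{-96 - -10 + 7 \left(-9\right)}{-12 - 9} - \left(-12\right)^{2} = \frac{-96 + 10 - 63}{-21} - 144 = \left(- \frac{1}{21}\right) \left(-149\right) - 144 = \frac{149}{21} - 144 = - \frac{2875}{21} \approx -136.9$)
$a{\left(F,N \right)} = -7 + 2 N$ ($a{\left(F,N \right)} = 2 N - 7 = -7 + 2 N$)
$\frac{1}{a{\left(A,-283 \right)}} = \frac{1}{-7 + 2 \left(-283\right)} = \frac{1}{-7 - 566} = \frac{1}{-573} = - \frac{1}{573}$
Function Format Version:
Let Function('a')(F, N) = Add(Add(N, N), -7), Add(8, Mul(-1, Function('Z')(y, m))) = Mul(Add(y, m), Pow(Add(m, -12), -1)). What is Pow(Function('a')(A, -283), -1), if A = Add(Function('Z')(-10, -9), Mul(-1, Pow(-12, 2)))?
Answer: Rational(-1, 573) ≈ -0.0017452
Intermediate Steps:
Function('Z')(y, m) = Add(8, Mul(-1, Pow(Add(-12, m), -1), Add(m, y))) (Function('Z')(y, m) = Add(8, Mul(-1, Mul(Add(y, m), Pow(Add(m, -12), -1)))) = Add(8, Mul(-1, Mul(Add(m, y), Pow(Add(-12, m), -1)))) = Add(8, Mul(-1, Mul(Pow(Add(-12, m), -1), Add(m, y)))) = Add(8, Mul(-1, Pow(Add(-12, m), -1), Add(m, y))))
A = Rational(-2875, 21) (A = Add(Mul(Pow(Add(-12, -9), -1), Add(-96, Mul(-1, -10), Mul(7, -9))), Mul(-1, Pow(-12, 2))) = Add(Mul(Pow(-21, -1), Add(-96, 10, -63)), Mul(-1, 144)) = Add(Mul(Rational(-1, 21), -149), -144) = Add(Rational(149, 21), -144) = Rational(-2875, 21) ≈ -136.90)
Function('a')(F, N) = Add(-7, Mul(2, N)) (Function('a')(F, N) = Add(Mul(2, N), -7) = Add(-7, Mul(2, N)))
Pow(Function('a')(A, -283), -1) = Pow(Add(-7, Mul(2, -283)), -1) = Pow(Add(-7, -566), -1) = Pow(-573, -1) = Rational(-1, 573)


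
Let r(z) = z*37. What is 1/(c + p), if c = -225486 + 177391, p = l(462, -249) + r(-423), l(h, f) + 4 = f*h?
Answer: -1/178788 ≈ -5.5932e-6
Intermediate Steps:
r(z) = 37*z
l(h, f) = -4 + f*h
p = -130693 (p = (-4 - 249*462) + 37*(-423) = (-4 - 115038) - 15651 = -115042 - 15651 = -130693)
c = -48095
1/(c + p) = 1/(-48095 - 130693) = 1/(-178788) = -1/178788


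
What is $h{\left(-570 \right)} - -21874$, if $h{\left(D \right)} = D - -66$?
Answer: $21370$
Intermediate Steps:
$h{\left(D \right)} = 66 + D$ ($h{\left(D \right)} = D + 66 = 66 + D$)
$h{\left(-570 \right)} - -21874 = \left(66 - 570\right) - -21874 = -504 + 21874 = 21370$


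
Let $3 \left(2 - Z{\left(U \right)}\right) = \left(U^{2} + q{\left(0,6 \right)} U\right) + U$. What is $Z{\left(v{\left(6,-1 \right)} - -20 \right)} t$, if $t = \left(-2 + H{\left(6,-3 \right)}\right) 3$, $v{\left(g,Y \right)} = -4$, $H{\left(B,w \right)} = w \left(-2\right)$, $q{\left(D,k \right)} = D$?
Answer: $-1064$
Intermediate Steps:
$H{\left(B,w \right)} = - 2 w$
$Z{\left(U \right)} = 2 - \frac{U}{3} - \frac{U^{2}}{3}$ ($Z{\left(U \right)} = 2 - \frac{\left(U^{2} + 0 U\right) + U}{3} = 2 - \frac{\left(U^{2} + 0\right) + U}{3} = 2 - \frac{U^{2} + U}{3} = 2 - \frac{U + U^{2}}{3} = 2 - \left(\frac{U}{3} + \frac{U^{2}}{3}\right) = 2 - \frac{U}{3} - \frac{U^{2}}{3}$)
$t = 12$ ($t = \left(-2 - -6\right) 3 = \left(-2 + 6\right) 3 = 4 \cdot 3 = 12$)
$Z{\left(v{\left(6,-1 \right)} - -20 \right)} t = \left(2 - \frac{-4 - -20}{3} - \frac{\left(-4 - -20\right)^{2}}{3}\right) 12 = \left(2 - \frac{-4 + 20}{3} - \frac{\left(-4 + 20\right)^{2}}{3}\right) 12 = \left(2 - \frac{16}{3} - \frac{16^{2}}{3}\right) 12 = \left(2 - \frac{16}{3} - \frac{256}{3}\right) 12 = \left(- \frac{266}{3}\right) 12 = -1064$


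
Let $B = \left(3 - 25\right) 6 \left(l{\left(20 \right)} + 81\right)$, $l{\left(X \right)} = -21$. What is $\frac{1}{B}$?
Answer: $- \frac{1}{7920} \approx -0.00012626$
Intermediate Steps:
$B = -7920$ ($B = \left(3 - 25\right) 6 \left(-21 + 81\right) = \left(3 - 25\right) 6 \cdot 60 = \left(-22\right) 6 \cdot 60 = \left(-132\right) 60 = -7920$)
$\frac{1}{B} = \frac{1}{-7920} = - \frac{1}{7920}$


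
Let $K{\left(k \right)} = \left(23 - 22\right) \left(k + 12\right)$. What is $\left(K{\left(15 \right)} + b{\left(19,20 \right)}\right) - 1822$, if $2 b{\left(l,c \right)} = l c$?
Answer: $-1605$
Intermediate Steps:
$K{\left(k \right)} = 12 + k$ ($K{\left(k \right)} = 1 \left(12 + k\right) = 12 + k$)
$b{\left(l,c \right)} = \frac{c l}{2}$ ($b{\left(l,c \right)} = \frac{l c}{2} = \frac{c l}{2}$)
$\left(K{\left(15 \right)} + b{\left(19,20 \right)}\right) - 1822 = \left(\left(12 + 15\right) + \frac{1}{2} \cdot 20 \cdot 19\right) - 1822 = \left(27 + 190\right) - 1822 = 217 - 1822 = -1605$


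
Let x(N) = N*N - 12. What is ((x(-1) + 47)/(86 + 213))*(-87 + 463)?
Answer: 13536/299 ≈ 45.271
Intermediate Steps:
x(N) = -12 + N**2 (x(N) = N**2 - 12 = -12 + N**2)
((x(-1) + 47)/(86 + 213))*(-87 + 463) = (((-12 + (-1)**2) + 47)/(86 + 213))*(-87 + 463) = (((-12 + 1) + 47)/299)*376 = ((-11 + 47)*(1/299))*376 = (36*(1/299))*376 = (36/299)*376 = 13536/299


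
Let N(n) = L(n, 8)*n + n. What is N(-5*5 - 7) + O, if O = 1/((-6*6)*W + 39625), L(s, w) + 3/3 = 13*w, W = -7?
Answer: -132710655/39877 ≈ -3328.0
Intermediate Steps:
L(s, w) = -1 + 13*w
N(n) = 104*n (N(n) = (-1 + 13*8)*n + n = (-1 + 104)*n + n = 103*n + n = 104*n)
O = 1/39877 (O = 1/(-6*6*(-7) + 39625) = 1/(-36*(-7) + 39625) = 1/(252 + 39625) = 1/39877 ≈ 2.5077e-5)
N(-5*5 - 7) + O = 104*(-5*5 - 7) + 1/39877 = 104*(-25 - 7) + 1/39877 = 104*(-32) + 1/39877 = -3328 + 1/39877 = -132710655/39877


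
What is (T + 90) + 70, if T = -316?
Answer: -156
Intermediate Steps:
(T + 90) + 70 = (-316 + 90) + 70 = -226 + 70 = -156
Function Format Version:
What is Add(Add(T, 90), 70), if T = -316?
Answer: -156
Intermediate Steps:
Add(Add(T, 90), 70) = Add(Add(-316, 90), 70) = Add(-226, 70) = -156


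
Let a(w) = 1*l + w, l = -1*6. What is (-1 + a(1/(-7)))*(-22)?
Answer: 1100/7 ≈ 157.14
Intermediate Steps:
l = -6
a(w) = -6 + w (a(w) = 1*(-6) + w = -6 + w)
(-1 + a(1/(-7)))*(-22) = (-1 + (-6 + 1/(-7)))*(-22) = (-1 + (-6 + 1*(-⅐)))*(-22) = (-1 + (-6 - ⅐))*(-22) = (-1 - 43/7)*(-22) = -50/7*(-22) = 1100/7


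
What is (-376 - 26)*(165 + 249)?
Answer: -166428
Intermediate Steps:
(-376 - 26)*(165 + 249) = -402*414 = -166428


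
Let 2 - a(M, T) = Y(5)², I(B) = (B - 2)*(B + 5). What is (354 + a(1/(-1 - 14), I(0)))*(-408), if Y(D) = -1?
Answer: -144840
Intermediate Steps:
I(B) = (-2 + B)*(5 + B)
a(M, T) = 1 (a(M, T) = 2 - 1*(-1)² = 2 - 1*1 = 2 - 1 = 1)
(354 + a(1/(-1 - 14), I(0)))*(-408) = (354 + 1)*(-408) = 355*(-408) = -144840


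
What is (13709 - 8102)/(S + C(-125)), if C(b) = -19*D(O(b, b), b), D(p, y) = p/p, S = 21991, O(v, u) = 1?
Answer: 1869/7324 ≈ 0.25519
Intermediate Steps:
D(p, y) = 1
C(b) = -19 (C(b) = -19*1 = -19)
(13709 - 8102)/(S + C(-125)) = (13709 - 8102)/(21991 - 19) = 5607/21972 = 5607*(1/21972) = 1869/7324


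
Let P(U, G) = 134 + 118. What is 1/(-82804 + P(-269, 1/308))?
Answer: -1/82552 ≈ -1.2114e-5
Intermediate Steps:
P(U, G) = 252
1/(-82804 + P(-269, 1/308)) = 1/(-82804 + 252) = 1/(-82552) = -1/82552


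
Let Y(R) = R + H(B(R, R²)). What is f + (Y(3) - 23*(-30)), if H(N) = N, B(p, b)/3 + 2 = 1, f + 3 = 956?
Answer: 1643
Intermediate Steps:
f = 953 (f = -3 + 956 = 953)
B(p, b) = -3 (B(p, b) = -6 + 3*1 = -6 + 3 = -3)
Y(R) = -3 + R (Y(R) = R - 3 = -3 + R)
f + (Y(3) - 23*(-30)) = 953 + ((-3 + 3) - 23*(-30)) = 953 + (0 + 690) = 953 + 690 = 1643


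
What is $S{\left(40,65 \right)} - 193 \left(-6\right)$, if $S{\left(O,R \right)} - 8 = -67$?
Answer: $1099$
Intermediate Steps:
$S{\left(O,R \right)} = -59$ ($S{\left(O,R \right)} = 8 - 67 = -59$)
$S{\left(40,65 \right)} - 193 \left(-6\right) = -59 - 193 \left(-6\right) = -59 - -1158 = -59 + 1158 = 1099$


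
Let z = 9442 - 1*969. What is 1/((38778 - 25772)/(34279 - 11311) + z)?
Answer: 11484/97310435 ≈ 0.00011801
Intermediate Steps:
z = 8473 (z = 9442 - 969 = 8473)
1/((38778 - 25772)/(34279 - 11311) + z) = 1/((38778 - 25772)/(34279 - 11311) + 8473) = 1/(13006/22968 + 8473) = 1/(13006*(1/22968) + 8473) = 1/(6503/11484 + 8473) = 1/(97310435/11484) = 11484/97310435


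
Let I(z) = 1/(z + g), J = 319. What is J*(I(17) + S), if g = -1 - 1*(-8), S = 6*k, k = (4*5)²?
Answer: 18374719/24 ≈ 7.6561e+5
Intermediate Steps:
k = 400 (k = 20² = 400)
S = 2400 (S = 6*400 = 2400)
g = 7 (g = -1 + 8 = 7)
I(z) = 1/(7 + z) (I(z) = 1/(z + 7) = 1/(7 + z))
J*(I(17) + S) = 319*(1/(7 + 17) + 2400) = 319*(1/24 + 2400) = 319*(57601/24) = 18374719/24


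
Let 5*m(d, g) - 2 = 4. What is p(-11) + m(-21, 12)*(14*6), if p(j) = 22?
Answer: 614/5 ≈ 122.80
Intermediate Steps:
m(d, g) = 6/5 (m(d, g) = ⅖ + (⅕)*4 = ⅖ + ⅘ = 6/5)
p(-11) + m(-21, 12)*(14*6) = 22 + 6*(14*6)/5 = 22 + (6/5)*84 = 22 + 504/5 = 614/5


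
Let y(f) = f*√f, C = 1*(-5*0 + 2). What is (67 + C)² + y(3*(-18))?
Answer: 4761 - 162*I*√6 ≈ 4761.0 - 396.82*I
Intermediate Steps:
C = 2 (C = 1*(0 + 2) = 1*2 = 2)
y(f) = f^(3/2)
(67 + C)² + y(3*(-18)) = (67 + 2)² + (3*(-18))^(3/2) = 69² + (-54)^(3/2) = 4761 - 162*I*√6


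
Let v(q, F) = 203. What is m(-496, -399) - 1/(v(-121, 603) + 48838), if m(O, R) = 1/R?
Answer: -16480/6522453 ≈ -0.0025267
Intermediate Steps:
m(-496, -399) - 1/(v(-121, 603) + 48838) = 1/(-399) - 1/(203 + 48838) = -1/399 - 1/49041 = -16480/6522453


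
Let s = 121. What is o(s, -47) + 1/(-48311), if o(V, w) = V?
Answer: 5845630/48311 ≈ 121.00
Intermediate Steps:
o(s, -47) + 1/(-48311) = 121 + 1/(-48311) = 121 - 1/48311 = 5845630/48311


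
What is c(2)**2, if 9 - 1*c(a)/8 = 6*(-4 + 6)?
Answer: 576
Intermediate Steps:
c(a) = -24 (c(a) = 72 - 48*(-4 + 6) = 72 - 48*2 = 72 - 8*12 = 72 - 96 = -24)
c(2)**2 = (-24)**2 = 576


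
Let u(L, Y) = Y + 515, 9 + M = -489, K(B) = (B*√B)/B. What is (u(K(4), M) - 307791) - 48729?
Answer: -356503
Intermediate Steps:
K(B) = √B (K(B) = B^(3/2)/B = √B)
M = -498 (M = -9 - 489 = -498)
u(L, Y) = 515 + Y
(u(K(4), M) - 307791) - 48729 = ((515 - 498) - 307791) - 48729 = (17 - 307791) - 48729 = -307774 - 48729 = -356503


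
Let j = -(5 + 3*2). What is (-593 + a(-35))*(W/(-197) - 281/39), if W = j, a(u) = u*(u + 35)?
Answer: 32572304/7683 ≈ 4239.5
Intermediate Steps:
a(u) = u*(35 + u)
j = -11 (j = -(5 + 6) = -1*11 = -11)
W = -11
(-593 + a(-35))*(W/(-197) - 281/39) = (-593 - 35*(35 - 35))*(-11/(-197) - 281/39) = (-593 - 35*0)*(-11*(-1/197) - 281*1/39) = (-593 + 0)*(11/197 - 281/39) = -593*(-54928/7683) = 32572304/7683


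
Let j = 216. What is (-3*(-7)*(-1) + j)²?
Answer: 38025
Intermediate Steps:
(-3*(-7)*(-1) + j)² = (-3*(-7)*(-1) + 216)² = (21*(-1) + 216)² = (-21 + 216)² = 195² = 38025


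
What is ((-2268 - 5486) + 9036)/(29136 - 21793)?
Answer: 1282/7343 ≈ 0.17459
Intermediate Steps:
((-2268 - 5486) + 9036)/(29136 - 21793) = (-7754 + 9036)/7343 = 1282*(1/7343) = 1282/7343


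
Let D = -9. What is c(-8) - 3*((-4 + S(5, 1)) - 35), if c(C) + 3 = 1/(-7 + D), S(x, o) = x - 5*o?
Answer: 1823/16 ≈ 113.94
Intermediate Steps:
c(C) = -49/16 (c(C) = -3 + 1/(-7 - 9) = -3 + 1/(-16) = -3 - 1/16 = -49/16)
c(-8) - 3*((-4 + S(5, 1)) - 35) = -49/16 - 3*((-4 + (5 - 5*1)) - 35) = -49/16 - 3*((-4 + (5 - 5)) - 35) = -49/16 - 3*((-4 + 0) - 35) = -49/16 - 3*(-4 - 35) = -49/16 - 3*(-39) = -49/16 + 117 = 1823/16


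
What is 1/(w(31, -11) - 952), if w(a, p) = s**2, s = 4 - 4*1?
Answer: -1/952 ≈ -0.0010504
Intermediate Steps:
s = 0 (s = 4 - 4 = 0)
w(a, p) = 0 (w(a, p) = 0**2 = 0)
1/(w(31, -11) - 952) = 1/(0 - 952) = 1/(-952) = -1/952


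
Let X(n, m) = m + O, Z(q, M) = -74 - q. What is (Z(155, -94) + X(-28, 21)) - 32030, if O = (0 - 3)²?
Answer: -32229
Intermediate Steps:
O = 9 (O = (-3)² = 9)
X(n, m) = 9 + m (X(n, m) = m + 9 = 9 + m)
(Z(155, -94) + X(-28, 21)) - 32030 = ((-74 - 1*155) + (9 + 21)) - 32030 = ((-74 - 155) + 30) - 32030 = (-229 + 30) - 32030 = -199 - 32030 = -32229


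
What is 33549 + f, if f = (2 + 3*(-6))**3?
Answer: 29453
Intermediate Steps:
f = -4096 (f = (2 - 18)**3 = (-16)**3 = -4096)
33549 + f = 33549 - 4096 = 29453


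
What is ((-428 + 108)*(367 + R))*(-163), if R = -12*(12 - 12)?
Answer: 19142720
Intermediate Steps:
R = 0 (R = -12*0 = 0)
((-428 + 108)*(367 + R))*(-163) = ((-428 + 108)*(367 + 0))*(-163) = -320*367*(-163) = -117440*(-163) = 19142720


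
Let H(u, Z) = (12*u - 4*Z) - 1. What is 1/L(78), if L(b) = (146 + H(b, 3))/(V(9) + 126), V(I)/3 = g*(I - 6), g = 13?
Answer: 243/1069 ≈ 0.22732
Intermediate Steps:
V(I) = -234 + 39*I (V(I) = 3*(13*(I - 6)) = 3*(13*(-6 + I)) = 3*(-78 + 13*I) = -234 + 39*I)
H(u, Z) = -1 - 4*Z + 12*u (H(u, Z) = (-4*Z + 12*u) - 1 = -1 - 4*Z + 12*u)
L(b) = 133/243 + 4*b/81 (L(b) = (146 + (-1 - 4*3 + 12*b))/((-234 + 39*9) + 126) = (146 + (-1 - 12 + 12*b))/((-234 + 351) + 126) = (146 + (-13 + 12*b))/(117 + 126) = (133 + 12*b)/243 = (133 + 12*b)*(1/243) = 133/243 + 4*b/81)
1/L(78) = 1/(133/243 + (4/81)*78) = 1/(133/243 + 104/27) = 1/(1069/243) = 243/1069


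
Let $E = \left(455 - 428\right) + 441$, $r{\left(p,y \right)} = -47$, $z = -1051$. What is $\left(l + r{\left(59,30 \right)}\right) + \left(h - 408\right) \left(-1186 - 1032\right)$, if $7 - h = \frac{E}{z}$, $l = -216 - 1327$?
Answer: $\frac{932069204}{1051} \approx 8.8684 \cdot 10^{5}$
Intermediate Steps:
$E = 468$ ($E = 27 + 441 = 468$)
$l = -1543$ ($l = -216 - 1327 = -1543$)
$h = \frac{7825}{1051}$ ($h = 7 - \frac{468}{-1051} = 7 - 468 \left(- \frac{1}{1051}\right) = 7 - - \frac{468}{1051} = 7 + \frac{468}{1051} = \frac{7825}{1051} \approx 7.4453$)
$\left(l + r{\left(59,30 \right)}\right) + \left(h - 408\right) \left(-1186 - 1032\right) = \left(-1543 - 47\right) + \left(\frac{7825}{1051} - 408\right) \left(-1186 - 1032\right) = -1590 - - \frac{933740294}{1051} = -1590 + \frac{933740294}{1051} = \frac{932069204}{1051}$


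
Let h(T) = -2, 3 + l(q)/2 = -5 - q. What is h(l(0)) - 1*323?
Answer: -325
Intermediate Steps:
l(q) = -16 - 2*q (l(q) = -6 + 2*(-5 - q) = -6 + (-10 - 2*q) = -16 - 2*q)
h(l(0)) - 1*323 = -2 - 1*323 = -2 - 323 = -325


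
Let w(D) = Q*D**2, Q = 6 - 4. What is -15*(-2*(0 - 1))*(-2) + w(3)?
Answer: 78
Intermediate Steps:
Q = 2
w(D) = 2*D**2
-15*(-2*(0 - 1))*(-2) + w(3) = -15*(-2*(0 - 1))*(-2) + 2*3**2 = -15*(-2*(-1))*(-2) + 2*9 = -30*(-2) + 18 = -15*(-4) + 18 = 60 + 18 = 78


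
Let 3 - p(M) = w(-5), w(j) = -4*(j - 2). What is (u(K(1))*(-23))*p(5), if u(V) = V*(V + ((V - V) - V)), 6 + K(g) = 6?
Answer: 0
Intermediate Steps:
w(j) = 8 - 4*j (w(j) = -4*(-2 + j) = 8 - 4*j)
p(M) = -25 (p(M) = 3 - (8 - 4*(-5)) = 3 - (8 + 20) = 3 - 1*28 = 3 - 28 = -25)
K(g) = 0 (K(g) = -6 + 6 = 0)
u(V) = 0 (u(V) = V*(V + (0 - V)) = V*(V - V) = V*0 = 0)
(u(K(1))*(-23))*p(5) = (0*(-23))*(-25) = 0*(-25) = 0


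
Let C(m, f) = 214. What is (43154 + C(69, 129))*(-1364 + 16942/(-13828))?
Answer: -204678897228/3457 ≈ -5.9207e+7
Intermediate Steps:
(43154 + C(69, 129))*(-1364 + 16942/(-13828)) = (43154 + 214)*(-1364 + 16942/(-13828)) = 43368*(-1364 + 16942*(-1/13828)) = 43368*(-1364 - 8471/6914) = 43368*(-9439167/6914) = -204678897228/3457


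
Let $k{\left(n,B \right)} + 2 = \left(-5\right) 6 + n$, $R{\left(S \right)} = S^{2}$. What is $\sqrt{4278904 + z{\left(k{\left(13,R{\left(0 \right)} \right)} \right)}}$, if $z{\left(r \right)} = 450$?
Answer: $\sqrt{4279354} \approx 2068.7$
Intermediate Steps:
$k{\left(n,B \right)} = -32 + n$ ($k{\left(n,B \right)} = -2 + \left(\left(-5\right) 6 + n\right) = -2 + \left(-30 + n\right) = -32 + n$)
$\sqrt{4278904 + z{\left(k{\left(13,R{\left(0 \right)} \right)} \right)}} = \sqrt{4278904 + 450} = \sqrt{4279354}$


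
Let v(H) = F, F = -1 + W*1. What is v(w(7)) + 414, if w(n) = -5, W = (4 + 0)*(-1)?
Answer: 409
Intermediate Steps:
W = -4 (W = 4*(-1) = -4)
F = -5 (F = -1 - 4*1 = -1 - 4 = -5)
v(H) = -5
v(w(7)) + 414 = -5 + 414 = 409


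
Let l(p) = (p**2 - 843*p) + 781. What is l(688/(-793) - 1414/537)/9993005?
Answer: 679007549364979/1812137095611819405 ≈ 0.00037470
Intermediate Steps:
l(p) = 781 + p**2 - 843*p
l(688/(-793) - 1414/537)/9993005 = (781 + (688/(-793) - 1414/537)**2 - 843*(688/(-793) - 1414/537))/9993005 = (781 + (688*(-1/793) - 1414*1/537)**2 - 843*(688*(-1/793) - 1414*1/537))*(1/9993005) = (781 + (-688/793 - 1414/537)**2 - 843*(-688/793 - 1414/537))*(1/9993005) = (781 + (-1490758/425841)**2 - 843*(-1490758/425841))*(1/9993005) = (781 + 2222359414564/181340557281 + 418902998/141947)*(1/9993005) = (679007549364979/181340557281)*(1/9993005) = 679007549364979/1812137095611819405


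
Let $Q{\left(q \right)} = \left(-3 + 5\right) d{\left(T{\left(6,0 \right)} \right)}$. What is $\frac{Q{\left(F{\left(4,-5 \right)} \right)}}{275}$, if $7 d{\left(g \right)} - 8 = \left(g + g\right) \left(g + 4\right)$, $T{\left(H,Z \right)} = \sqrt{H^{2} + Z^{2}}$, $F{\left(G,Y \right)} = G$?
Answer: $\frac{256}{1925} \approx 0.13299$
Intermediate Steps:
$d{\left(g \right)} = \frac{8}{7} + \frac{2 g \left(4 + g\right)}{7}$ ($d{\left(g \right)} = \frac{8}{7} + \frac{\left(g + g\right) \left(g + 4\right)}{7} = \frac{8}{7} + \frac{2 g \left(4 + g\right)}{7}$)
$Q{\left(q \right)} = \frac{256}{7}$ ($Q{\left(q \right)} = \left(-3 + 5\right) \left(\frac{8}{7} + \frac{2 \left(\sqrt{6^{2} + 0^{2}}\right)^{2}}{7} + \frac{8 \sqrt{6^{2} + 0^{2}}}{7}\right) = 2 \left(\frac{8}{7} + \frac{2 \left(\sqrt{36 + 0}\right)^{2}}{7} + \frac{8 \sqrt{36 + 0}}{7}\right) = 2 \left(\frac{8}{7} + \frac{2 \left(\sqrt{36}\right)^{2}}{7} + \frac{8 \sqrt{36}}{7}\right) = 2 \left(\frac{8}{7} + \frac{2 \cdot 6^{2}}{7} + \frac{8}{7} \cdot 6\right) = 2 \left(\frac{8}{7} + \frac{2}{7} \cdot 36 + \frac{48}{7}\right) = 2 \left(\frac{8}{7} + \frac{72}{7} + \frac{48}{7}\right) = 2 \cdot \frac{128}{7} = \frac{256}{7}$)
$\frac{Q{\left(F{\left(4,-5 \right)} \right)}}{275} = \frac{256}{7 \cdot 275} = \frac{256}{7} \cdot \frac{1}{275} = \frac{256}{1925}$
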